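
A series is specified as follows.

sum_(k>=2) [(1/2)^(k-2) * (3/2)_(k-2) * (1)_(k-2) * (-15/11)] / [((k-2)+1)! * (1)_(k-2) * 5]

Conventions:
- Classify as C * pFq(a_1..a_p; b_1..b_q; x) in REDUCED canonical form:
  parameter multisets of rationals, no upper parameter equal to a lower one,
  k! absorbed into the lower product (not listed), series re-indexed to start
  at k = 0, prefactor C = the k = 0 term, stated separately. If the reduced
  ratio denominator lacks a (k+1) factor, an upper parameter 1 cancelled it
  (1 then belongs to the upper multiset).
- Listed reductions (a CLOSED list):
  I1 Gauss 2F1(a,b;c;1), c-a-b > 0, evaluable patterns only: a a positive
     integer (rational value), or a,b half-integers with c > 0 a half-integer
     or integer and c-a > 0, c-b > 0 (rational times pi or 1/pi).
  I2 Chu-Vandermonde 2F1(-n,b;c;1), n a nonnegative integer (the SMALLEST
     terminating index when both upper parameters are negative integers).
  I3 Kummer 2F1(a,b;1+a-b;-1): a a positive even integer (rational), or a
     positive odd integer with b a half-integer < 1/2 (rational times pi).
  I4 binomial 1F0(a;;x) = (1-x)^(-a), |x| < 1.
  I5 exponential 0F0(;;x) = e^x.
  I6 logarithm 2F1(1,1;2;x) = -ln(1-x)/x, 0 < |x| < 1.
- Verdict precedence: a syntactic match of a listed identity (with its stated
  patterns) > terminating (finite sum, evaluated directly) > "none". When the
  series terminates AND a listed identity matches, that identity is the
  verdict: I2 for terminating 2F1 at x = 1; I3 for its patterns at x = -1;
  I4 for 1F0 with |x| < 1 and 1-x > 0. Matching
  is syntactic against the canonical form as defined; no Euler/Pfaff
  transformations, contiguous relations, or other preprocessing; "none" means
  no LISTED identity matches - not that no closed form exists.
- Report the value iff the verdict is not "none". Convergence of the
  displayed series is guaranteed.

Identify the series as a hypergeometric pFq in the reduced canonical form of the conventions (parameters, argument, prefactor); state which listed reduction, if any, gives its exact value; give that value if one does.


Reduced: x = 1/2, 2F1, upper = {1, 3/2}, lower = {2}, C = -3/11. Verdict: none (x = 1/2): each listed identity misses the multisets {1, 3/2} ; {2}.

Structural cue: t_0 being -3/11, the denominator's factorial ratio (C = -3/11) is a lower Pochhammer.
Ratio: r(k) = (1/2) * (k+1) (k+3/2) / [(k+2) (k+1)] ; factor over Q: parameters, x = (1/2), and C = -3/11.


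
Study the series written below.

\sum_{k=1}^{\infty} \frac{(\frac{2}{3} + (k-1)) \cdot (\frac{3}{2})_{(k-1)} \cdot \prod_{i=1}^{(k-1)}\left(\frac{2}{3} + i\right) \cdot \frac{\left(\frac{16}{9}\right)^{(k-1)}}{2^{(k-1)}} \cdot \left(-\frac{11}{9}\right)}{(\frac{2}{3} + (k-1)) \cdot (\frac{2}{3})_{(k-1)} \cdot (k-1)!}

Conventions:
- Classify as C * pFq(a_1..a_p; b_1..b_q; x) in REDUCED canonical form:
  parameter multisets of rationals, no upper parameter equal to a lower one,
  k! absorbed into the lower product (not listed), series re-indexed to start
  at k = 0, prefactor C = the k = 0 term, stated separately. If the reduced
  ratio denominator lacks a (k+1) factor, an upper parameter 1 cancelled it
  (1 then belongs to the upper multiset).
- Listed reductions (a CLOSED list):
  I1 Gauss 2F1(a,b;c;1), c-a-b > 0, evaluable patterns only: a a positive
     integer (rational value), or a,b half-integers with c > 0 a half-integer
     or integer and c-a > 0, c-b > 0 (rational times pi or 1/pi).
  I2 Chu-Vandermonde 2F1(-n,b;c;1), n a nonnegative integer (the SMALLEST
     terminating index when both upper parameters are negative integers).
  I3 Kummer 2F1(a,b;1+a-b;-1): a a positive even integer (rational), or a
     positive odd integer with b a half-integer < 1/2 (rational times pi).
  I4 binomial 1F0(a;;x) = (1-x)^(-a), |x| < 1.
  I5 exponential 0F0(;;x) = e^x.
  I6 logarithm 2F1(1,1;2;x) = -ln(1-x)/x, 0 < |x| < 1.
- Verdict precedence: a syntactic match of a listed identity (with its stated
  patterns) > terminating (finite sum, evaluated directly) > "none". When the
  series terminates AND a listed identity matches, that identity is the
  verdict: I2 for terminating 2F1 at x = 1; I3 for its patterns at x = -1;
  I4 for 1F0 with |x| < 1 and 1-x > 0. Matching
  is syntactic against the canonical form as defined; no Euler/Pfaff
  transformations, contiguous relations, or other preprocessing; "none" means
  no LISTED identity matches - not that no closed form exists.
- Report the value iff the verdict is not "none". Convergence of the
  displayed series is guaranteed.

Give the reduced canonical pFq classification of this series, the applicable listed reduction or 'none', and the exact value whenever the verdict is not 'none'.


Canonical form: C = -\frac{11}{9} times 2F1 with upper {\frac{3}{2}, \frac{5}{3}}, lower {\frac{2}{3}}, x = \frac{8}{9}. Verdict: none - this 2F1 at x = \frac{8}{9} matches no listed pattern, and upper {\frac{3}{2}, \frac{5}{3}} holds no stopper.

Structural cue: from the first term -\frac{11}{9}: the running product (prefactor -11/9) telescopes to a rising factorial.
Ratio: r(k) = \frac{8}{9} * (k+\frac{3}{2}) (k+\frac{5}{3}) / [(k+\frac{2}{3}) (k+1)] - rational in k, leading ratio \frac{8}{9}; with t_0 = -\frac{11}{9}, classification follows.


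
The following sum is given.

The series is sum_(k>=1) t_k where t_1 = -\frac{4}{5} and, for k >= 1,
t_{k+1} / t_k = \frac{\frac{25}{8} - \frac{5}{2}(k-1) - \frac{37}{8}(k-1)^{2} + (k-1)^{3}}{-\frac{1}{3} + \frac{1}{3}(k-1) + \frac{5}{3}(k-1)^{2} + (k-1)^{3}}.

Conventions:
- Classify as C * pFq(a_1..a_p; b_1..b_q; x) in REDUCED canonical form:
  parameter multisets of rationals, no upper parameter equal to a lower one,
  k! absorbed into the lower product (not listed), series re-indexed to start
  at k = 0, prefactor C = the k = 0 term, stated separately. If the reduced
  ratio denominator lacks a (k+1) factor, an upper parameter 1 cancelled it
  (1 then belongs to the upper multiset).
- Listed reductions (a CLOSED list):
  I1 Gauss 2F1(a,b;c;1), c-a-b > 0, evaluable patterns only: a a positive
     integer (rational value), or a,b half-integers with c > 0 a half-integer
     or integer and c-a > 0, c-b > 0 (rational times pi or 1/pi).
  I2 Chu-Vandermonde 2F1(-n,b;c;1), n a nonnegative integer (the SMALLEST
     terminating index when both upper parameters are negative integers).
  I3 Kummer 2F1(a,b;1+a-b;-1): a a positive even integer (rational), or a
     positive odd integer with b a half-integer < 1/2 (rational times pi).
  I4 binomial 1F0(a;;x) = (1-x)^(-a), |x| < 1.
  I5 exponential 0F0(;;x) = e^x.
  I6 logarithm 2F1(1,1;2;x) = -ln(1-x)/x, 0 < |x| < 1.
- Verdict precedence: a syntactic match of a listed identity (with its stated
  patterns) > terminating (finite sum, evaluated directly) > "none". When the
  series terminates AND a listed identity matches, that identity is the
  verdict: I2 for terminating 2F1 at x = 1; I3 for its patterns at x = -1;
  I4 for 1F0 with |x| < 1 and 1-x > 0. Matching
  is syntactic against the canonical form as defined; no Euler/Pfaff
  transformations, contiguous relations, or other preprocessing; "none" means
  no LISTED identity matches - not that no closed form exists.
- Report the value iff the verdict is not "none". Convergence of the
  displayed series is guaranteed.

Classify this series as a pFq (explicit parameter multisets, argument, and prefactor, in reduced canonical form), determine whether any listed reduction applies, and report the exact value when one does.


At argument 1: a 2F1 with upper {-5, -\frac{5}{8}}, lower {-\frac{1}{3}}, scaled by C = -\frac{4}{5}. Verdict: the Chu-Vandermonde identity I2 fires (terminating 2F1 at x = 1 with n = 5, b = -5/8, c = -\frac{1}{3}). Its exact value is \frac{1765729}{655360}.

Structural cue: from the first term -\frac{4}{5}: the expanded ratio factors over Q; C = -4/5, x = 1, roots give parameters.
Consecutive-term ratio: r(k) = 1 * (k-5) (k-\frac{5}{8}) / [(k-\frac{1}{3}) (k+1)] - poly over poly, x = 1 from leading terms; C = -\frac{4}{5} at k = 0.


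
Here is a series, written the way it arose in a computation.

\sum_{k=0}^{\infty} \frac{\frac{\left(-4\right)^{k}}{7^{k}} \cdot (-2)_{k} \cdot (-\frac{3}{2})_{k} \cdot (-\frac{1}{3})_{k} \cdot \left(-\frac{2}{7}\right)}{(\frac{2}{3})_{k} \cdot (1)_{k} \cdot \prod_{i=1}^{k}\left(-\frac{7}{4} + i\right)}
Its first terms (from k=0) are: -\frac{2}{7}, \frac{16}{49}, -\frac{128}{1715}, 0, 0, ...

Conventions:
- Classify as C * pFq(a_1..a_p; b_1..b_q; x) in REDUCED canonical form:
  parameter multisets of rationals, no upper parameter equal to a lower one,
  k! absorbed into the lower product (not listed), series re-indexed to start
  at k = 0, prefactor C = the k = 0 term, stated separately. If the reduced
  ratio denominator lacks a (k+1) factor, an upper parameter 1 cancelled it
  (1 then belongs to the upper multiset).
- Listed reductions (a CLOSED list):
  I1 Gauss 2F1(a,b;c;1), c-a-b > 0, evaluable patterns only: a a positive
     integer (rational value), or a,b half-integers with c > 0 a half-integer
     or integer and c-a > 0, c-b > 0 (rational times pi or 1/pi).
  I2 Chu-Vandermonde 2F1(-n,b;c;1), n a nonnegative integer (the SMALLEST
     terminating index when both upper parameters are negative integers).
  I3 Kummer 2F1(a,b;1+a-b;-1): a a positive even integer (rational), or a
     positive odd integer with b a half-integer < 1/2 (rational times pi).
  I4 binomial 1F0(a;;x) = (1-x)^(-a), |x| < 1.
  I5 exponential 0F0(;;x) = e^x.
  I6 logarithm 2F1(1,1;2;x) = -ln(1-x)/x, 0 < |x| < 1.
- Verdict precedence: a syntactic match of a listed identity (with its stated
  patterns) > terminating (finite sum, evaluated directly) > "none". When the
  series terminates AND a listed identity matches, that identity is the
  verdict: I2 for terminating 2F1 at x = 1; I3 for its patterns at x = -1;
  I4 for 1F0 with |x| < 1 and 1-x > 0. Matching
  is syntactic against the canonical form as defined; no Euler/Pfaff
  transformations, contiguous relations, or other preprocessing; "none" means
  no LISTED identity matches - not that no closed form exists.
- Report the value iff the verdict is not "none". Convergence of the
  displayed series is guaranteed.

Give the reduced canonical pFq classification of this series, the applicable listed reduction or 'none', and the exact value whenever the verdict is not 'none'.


Reduced: x = -\frac{4}{7}, 3F2, upper = {-2, -\frac{3}{2}, -\frac{1}{3}}, lower = {-\frac{3}{4}, \frac{2}{3}}, C = -\frac{2}{7}. Verdict: terminating - upper parameter -2 makes this a finite sum (last index 2), evaluated exactly. Sum: -\frac{58}{1715}.

Structural cue: t_0 = -\frac{2}{7} here, and the lower running product (C = -2/7) is a rising factorial.
Consecutive-term ratio: r(k) = -\frac{4}{7} * (k-2) (k-\frac{3}{2}) (k-\frac{1}{3}) / [(k-\frac{3}{4}) (k+\frac{2}{3}) (k+1)] ; factor over Q: parameters, x = -\frac{4}{7}, and C = -\frac{2}{7}.


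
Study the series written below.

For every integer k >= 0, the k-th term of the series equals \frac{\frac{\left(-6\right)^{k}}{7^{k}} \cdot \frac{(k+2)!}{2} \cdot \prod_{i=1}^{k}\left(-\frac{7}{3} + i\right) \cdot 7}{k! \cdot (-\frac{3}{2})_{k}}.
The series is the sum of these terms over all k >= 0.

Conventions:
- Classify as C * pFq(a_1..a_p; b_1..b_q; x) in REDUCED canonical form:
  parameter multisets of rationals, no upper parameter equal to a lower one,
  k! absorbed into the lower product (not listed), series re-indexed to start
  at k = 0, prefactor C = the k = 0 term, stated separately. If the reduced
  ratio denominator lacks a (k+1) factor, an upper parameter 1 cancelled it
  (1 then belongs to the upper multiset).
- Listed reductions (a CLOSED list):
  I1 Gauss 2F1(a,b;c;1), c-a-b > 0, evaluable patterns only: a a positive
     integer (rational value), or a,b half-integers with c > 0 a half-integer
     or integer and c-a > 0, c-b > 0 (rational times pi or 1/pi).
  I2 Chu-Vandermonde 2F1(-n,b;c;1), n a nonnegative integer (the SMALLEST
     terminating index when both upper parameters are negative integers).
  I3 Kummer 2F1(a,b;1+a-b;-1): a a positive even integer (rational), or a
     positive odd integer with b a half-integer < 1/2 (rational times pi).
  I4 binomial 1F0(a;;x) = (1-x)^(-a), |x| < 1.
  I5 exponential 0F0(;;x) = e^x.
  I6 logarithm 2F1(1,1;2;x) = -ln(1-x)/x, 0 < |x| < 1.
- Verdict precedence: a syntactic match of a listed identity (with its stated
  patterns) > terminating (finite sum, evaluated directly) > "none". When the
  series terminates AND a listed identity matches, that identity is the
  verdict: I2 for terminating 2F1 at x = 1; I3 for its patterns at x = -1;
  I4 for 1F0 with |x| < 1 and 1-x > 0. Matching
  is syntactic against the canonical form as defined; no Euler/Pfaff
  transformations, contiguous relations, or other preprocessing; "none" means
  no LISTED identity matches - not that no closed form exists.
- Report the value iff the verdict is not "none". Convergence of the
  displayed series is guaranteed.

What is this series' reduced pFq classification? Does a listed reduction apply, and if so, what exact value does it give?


This is 7 * 2F1(-\frac{4}{3}, 3; -\frac{3}{2}; -\frac{6}{7}) in reduced canonical form. Verdict: none - this 2F1 at x = -\frac{6}{7} matches no listed pattern, and upper {-\frac{4}{3}, 3} holds no stopper.

Structural cue: with t_0 = 7, the running product (prefactor 7) telescopes to a rising factorial.
Adjacent-term ratio: r(k) = -\frac{6}{7} * (k-\frac{4}{3}) (k+3) / [(k-\frac{3}{2}) (k+1)] ; factor over Q: parameters, x = -\frac{6}{7}, and C = 7.


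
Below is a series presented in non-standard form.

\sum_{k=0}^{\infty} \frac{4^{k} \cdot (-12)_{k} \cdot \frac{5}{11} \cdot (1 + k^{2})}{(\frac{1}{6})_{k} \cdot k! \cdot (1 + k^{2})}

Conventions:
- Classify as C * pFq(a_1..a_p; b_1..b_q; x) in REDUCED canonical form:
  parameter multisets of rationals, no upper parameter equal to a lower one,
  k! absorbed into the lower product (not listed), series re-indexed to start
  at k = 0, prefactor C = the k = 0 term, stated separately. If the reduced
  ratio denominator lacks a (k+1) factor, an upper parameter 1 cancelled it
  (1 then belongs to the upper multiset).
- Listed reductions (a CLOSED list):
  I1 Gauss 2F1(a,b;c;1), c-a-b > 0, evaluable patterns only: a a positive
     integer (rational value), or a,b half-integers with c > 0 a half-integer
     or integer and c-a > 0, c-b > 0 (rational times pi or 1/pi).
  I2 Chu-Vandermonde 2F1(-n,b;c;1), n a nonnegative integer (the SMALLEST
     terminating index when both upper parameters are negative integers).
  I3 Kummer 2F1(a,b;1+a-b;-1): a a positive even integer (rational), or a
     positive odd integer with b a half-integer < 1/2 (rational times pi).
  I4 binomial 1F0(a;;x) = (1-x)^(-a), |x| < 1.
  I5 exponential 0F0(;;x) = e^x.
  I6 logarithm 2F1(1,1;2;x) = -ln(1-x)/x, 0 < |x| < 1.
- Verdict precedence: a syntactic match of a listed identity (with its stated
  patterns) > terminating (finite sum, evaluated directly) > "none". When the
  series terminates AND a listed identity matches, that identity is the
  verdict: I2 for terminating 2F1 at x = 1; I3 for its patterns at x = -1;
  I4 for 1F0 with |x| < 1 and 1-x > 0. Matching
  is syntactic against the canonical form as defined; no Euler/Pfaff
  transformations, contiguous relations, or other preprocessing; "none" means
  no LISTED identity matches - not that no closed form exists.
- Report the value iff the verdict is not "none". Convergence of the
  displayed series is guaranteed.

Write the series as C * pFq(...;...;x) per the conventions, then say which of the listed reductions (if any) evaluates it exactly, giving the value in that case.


With C = \frac{5}{11}: the canonical form is 1F1(-12; \frac{1}{6}; 4). Verdict: terminating. (-12)_k vanishes past k = 12, leaving a 13-term sum, computed directly. Exact value: -\frac{120491627650062623}{51659828905860175}.

Structural cue: x = 4 and the factor k^2 + 1 cancels (top and bottom), leaving C = 5/11, x = 4.
Term ratio: r(k) = 4 * (k-12) / [(k+\frac{1}{6}) (k+1)] - poly over poly, x = 4 from leading terms; C = \frac{5}{11} at k = 0.


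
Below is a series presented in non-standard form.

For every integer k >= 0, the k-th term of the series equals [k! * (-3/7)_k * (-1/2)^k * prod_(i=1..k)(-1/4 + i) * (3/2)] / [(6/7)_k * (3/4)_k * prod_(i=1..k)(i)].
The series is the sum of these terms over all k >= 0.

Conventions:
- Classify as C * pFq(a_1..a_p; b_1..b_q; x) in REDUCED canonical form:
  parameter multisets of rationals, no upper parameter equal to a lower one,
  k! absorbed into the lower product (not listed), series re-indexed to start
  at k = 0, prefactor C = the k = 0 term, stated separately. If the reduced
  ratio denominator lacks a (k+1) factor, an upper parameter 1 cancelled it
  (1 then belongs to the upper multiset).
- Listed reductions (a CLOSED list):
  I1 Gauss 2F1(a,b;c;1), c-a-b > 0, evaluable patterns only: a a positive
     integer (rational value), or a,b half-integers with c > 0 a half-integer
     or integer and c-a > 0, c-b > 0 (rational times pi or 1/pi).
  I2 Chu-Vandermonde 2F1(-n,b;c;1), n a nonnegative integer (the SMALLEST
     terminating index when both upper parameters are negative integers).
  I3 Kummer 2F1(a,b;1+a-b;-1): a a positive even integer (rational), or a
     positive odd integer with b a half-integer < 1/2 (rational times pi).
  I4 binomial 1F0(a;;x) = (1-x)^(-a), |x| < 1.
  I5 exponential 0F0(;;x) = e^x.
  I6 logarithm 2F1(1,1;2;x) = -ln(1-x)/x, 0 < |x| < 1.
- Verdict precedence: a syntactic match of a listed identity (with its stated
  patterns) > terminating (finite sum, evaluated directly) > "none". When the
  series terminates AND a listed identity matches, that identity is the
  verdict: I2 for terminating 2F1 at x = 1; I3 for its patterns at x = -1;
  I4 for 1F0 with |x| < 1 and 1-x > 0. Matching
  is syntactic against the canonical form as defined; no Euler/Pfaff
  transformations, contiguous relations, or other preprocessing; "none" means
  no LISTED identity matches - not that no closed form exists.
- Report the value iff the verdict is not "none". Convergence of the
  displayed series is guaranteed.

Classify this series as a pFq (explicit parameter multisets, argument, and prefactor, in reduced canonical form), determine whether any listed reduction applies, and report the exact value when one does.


The tell: t_0 = 3/2 here, and the parameter 3/4 appears in both the upper and lower lists and cancels.
Step ratio: r(k) = (-1/2) * (k-3/7) (k+1) / [(k+6/7) (k+1)] ; factor over Q: parameters, x = (-1/2), and C = 3/2.

This is 3/2 * 2F1(-3/7, 1; 6/7; -1/2) in reduced canonical form. Verdict: none here - no I1-I6 shape fits x = -1/2 with lower {6/7}.


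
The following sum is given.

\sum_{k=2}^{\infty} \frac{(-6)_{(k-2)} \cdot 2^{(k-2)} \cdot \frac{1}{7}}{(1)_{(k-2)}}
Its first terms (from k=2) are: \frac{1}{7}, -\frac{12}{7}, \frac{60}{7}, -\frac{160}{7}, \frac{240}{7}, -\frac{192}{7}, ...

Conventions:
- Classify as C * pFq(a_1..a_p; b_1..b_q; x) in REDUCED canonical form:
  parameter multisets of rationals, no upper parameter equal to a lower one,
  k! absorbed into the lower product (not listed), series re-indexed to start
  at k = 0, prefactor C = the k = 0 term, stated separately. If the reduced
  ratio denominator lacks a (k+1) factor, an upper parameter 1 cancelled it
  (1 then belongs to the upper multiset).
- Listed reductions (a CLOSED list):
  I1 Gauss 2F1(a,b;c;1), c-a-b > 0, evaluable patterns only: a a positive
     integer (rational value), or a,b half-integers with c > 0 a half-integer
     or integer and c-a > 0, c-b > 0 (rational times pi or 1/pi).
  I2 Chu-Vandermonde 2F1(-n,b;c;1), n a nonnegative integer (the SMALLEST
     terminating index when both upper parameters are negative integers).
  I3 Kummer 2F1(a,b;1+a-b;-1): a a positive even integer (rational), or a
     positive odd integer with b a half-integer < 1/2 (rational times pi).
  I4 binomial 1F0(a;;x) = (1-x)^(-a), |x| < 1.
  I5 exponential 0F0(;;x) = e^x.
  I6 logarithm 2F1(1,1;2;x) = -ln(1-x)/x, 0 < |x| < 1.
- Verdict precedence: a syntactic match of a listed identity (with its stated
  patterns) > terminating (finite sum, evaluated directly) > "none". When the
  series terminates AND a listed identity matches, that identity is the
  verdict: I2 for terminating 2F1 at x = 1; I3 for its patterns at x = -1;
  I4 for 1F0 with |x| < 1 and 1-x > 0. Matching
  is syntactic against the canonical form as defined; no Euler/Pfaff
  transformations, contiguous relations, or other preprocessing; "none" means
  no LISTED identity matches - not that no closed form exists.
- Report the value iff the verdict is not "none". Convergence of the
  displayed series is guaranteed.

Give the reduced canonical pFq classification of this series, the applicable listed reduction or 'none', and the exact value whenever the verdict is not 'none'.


Prefactor \frac{1}{7}, argument 2: 1F0 with upper {-6} over lower {-}. Verdict: terminating. With -6 upstairs the series is a 7-term polynomial sum; evaluated term by term. Hence: \frac{1}{7}.

First insight: from the first term \frac{1}{7}: (1)_k (prefactor 1/7) is k! itself.
Adjacent-term ratio: r(k) = 2 * (k-6) / [(k+1)] ; factor over Q: parameters, x = 2, and C = \frac{1}{7}.


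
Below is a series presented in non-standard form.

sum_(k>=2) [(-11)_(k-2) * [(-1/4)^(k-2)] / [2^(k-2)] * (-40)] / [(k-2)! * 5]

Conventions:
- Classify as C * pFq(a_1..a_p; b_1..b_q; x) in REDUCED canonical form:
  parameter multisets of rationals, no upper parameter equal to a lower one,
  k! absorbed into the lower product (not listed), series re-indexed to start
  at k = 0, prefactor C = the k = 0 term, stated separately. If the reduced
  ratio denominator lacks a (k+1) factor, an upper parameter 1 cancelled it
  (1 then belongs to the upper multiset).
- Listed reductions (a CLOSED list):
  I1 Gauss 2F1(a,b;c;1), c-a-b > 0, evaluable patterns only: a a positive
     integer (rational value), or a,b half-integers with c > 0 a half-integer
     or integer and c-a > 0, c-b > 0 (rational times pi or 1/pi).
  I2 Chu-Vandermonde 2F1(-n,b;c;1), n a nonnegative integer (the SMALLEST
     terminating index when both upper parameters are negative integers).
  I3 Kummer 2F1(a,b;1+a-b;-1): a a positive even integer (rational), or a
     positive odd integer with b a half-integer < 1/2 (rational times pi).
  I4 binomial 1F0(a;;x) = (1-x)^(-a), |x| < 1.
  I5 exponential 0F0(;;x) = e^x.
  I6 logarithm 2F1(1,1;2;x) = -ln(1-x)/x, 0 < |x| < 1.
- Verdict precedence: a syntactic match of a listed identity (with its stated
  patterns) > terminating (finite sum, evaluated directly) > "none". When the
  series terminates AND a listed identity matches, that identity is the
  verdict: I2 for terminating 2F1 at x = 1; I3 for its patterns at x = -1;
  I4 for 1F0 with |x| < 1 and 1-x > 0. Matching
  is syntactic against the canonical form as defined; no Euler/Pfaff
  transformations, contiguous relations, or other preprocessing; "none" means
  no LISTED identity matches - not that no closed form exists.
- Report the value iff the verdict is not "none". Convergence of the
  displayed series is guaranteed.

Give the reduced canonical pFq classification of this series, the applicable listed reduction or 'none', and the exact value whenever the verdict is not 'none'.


Reduced: x = -1/8, 1F0, upper = {-11}, lower = {-}, C = -8. Verdict: binomial (I4) matches (the 1F0 binomial series: exponent 11, x = -1/8). Hence: -31381059609/1073741824.

Key observation: t_0 being -8, the constant factors (prefactor -8) combine into one prefactor.
Ratio: r(k) = (-1/8) * (k-11) / [(k+1)] ; factor over Q: parameters, x = (-1/8), and C = -8.


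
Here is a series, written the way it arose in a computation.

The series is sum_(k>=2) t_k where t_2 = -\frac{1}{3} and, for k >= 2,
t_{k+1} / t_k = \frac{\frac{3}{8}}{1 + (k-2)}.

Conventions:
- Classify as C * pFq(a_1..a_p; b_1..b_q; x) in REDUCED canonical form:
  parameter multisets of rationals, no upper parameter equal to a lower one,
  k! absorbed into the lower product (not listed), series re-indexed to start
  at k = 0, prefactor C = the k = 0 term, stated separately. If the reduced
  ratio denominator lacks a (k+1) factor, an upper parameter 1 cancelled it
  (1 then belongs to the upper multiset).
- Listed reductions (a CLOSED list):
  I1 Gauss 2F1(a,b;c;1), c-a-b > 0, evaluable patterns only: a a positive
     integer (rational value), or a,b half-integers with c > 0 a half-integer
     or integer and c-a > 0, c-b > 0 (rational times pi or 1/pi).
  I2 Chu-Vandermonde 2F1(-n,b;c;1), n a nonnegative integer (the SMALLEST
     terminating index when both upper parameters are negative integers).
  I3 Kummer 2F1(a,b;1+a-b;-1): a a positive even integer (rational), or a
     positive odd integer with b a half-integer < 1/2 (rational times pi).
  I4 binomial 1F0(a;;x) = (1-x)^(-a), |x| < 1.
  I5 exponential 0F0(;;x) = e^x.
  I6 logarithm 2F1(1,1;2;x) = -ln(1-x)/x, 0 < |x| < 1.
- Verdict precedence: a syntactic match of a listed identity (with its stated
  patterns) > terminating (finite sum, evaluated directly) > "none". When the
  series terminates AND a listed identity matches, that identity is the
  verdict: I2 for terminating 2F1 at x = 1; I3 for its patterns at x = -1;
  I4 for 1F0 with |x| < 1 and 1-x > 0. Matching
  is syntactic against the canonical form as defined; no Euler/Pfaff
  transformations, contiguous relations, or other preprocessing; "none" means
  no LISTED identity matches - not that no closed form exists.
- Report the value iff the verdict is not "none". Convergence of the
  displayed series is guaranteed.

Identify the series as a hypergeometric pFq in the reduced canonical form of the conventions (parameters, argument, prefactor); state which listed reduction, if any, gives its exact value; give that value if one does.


With C = -\frac{1}{3}: the canonical form is 0F0(-; -; \frac{3}{8}). Verdict: exponential (I5) fires (the 0F0 exponential series at x = \frac{3}{8}). Sum: \left(-\frac{1}{3}\right) \cdot e^{\frac{3}{8}}.

Key observation: t_0 = -\frac{1}{3} here, and roots of the ratio polynomials (prefactor -1/3) are the negated parameters.
Step ratio: r(k) = \frac{3}{8} * 1 / [(k+1)] - poly over poly, x = \frac{3}{8} from leading terms; C = -\frac{1}{3} at k = 0.


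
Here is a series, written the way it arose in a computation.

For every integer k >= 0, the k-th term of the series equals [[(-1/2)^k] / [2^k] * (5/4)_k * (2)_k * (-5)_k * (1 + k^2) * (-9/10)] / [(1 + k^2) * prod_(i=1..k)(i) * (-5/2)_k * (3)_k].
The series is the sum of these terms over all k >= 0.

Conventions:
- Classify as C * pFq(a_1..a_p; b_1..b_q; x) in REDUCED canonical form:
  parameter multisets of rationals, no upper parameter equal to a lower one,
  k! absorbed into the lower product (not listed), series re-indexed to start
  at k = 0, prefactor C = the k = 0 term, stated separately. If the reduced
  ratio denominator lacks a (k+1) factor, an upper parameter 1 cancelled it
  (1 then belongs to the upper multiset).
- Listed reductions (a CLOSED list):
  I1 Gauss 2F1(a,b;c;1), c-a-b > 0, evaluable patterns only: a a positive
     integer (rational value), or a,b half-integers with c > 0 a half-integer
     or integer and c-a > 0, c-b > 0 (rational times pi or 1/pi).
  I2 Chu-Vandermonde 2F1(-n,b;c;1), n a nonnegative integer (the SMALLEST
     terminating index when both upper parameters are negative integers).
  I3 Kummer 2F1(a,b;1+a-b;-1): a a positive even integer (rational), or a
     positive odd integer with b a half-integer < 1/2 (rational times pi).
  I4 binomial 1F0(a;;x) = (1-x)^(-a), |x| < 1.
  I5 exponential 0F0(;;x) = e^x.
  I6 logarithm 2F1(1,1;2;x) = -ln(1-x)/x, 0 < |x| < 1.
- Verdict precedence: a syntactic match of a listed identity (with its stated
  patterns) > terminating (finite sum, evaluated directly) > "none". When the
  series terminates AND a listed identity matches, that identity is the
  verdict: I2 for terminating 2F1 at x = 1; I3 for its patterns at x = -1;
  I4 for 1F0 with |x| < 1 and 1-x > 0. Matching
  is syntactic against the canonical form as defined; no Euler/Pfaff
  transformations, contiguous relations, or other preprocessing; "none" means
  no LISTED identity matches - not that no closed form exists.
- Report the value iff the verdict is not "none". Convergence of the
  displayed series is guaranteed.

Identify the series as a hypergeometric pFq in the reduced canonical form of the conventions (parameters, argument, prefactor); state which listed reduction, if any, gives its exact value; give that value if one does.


The series (x = -1/4) is 3F2: upper {-5, 5/4, 2}, lower {-5/2, 3}, prefactor -9/10. Verdict: terminating. (-5)_k vanishes past k = 5, leaving a 6-term sum, computed directly. Hence: -29901/163840.

Structural cue: with t_0 = -9/10, the two k-th powers (prefactor -9/10) combine into one argument.
Consecutive-term ratio: r(k) = (-1/4) * (k-5) (k+5/4) (k+2) / [(k-5/2) (k+3) (k+1)] - poly over poly, x = (-1/4) from leading terms; C = -9/10 at k = 0.


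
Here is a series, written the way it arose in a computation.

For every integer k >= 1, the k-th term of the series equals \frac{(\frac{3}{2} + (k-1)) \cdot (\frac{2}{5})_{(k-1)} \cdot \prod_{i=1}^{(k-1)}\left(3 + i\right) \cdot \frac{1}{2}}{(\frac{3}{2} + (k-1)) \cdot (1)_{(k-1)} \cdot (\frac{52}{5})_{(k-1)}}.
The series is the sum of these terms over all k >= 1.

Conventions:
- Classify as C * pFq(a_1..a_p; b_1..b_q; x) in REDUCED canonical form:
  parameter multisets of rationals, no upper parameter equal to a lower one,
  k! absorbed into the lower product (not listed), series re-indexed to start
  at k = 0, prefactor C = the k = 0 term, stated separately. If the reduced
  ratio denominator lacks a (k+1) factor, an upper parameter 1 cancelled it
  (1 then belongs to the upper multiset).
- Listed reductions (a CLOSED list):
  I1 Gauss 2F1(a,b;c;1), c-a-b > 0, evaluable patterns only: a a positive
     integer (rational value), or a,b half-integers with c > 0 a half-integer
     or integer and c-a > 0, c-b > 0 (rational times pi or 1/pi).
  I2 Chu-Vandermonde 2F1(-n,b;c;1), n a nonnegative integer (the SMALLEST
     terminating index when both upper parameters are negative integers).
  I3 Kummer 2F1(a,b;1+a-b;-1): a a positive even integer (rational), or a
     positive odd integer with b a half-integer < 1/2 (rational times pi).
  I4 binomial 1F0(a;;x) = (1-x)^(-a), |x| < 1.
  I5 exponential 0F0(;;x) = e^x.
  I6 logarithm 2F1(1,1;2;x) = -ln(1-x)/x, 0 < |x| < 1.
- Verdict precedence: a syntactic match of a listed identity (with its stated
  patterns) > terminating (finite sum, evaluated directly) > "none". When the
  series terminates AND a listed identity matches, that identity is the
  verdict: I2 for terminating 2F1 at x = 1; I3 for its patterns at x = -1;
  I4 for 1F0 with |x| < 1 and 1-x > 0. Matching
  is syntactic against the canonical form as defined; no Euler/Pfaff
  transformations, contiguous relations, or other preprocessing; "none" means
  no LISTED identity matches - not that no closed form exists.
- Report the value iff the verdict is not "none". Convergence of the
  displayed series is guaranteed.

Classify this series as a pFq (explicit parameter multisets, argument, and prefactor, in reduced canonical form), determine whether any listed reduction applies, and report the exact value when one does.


x = 1 here; the reduced form reads 2F1, upper {\frac{2}{5}, 4}, lower {\frac{52}{5}}, C = \frac{1}{2}. Verdict: Gauss (I1, integer-parameter pattern) applies (x = 1: the Gamma ratio telescopes since c-a-b = 6 > 0 and a = 4 in Z>0). Sum: \frac{3478}{5625}.

Key step: t_0 being \frac{1}{2}, the running product (C = 1/2, x = 1) telescopes to a rising factorial.
Step ratio: r(k) = 1 * (k+\frac{2}{5}) (k+4) / [(k+\frac{52}{5}) (k+1)] - poly over poly, x = 1 from leading terms; C = \frac{1}{2} at k = 0.


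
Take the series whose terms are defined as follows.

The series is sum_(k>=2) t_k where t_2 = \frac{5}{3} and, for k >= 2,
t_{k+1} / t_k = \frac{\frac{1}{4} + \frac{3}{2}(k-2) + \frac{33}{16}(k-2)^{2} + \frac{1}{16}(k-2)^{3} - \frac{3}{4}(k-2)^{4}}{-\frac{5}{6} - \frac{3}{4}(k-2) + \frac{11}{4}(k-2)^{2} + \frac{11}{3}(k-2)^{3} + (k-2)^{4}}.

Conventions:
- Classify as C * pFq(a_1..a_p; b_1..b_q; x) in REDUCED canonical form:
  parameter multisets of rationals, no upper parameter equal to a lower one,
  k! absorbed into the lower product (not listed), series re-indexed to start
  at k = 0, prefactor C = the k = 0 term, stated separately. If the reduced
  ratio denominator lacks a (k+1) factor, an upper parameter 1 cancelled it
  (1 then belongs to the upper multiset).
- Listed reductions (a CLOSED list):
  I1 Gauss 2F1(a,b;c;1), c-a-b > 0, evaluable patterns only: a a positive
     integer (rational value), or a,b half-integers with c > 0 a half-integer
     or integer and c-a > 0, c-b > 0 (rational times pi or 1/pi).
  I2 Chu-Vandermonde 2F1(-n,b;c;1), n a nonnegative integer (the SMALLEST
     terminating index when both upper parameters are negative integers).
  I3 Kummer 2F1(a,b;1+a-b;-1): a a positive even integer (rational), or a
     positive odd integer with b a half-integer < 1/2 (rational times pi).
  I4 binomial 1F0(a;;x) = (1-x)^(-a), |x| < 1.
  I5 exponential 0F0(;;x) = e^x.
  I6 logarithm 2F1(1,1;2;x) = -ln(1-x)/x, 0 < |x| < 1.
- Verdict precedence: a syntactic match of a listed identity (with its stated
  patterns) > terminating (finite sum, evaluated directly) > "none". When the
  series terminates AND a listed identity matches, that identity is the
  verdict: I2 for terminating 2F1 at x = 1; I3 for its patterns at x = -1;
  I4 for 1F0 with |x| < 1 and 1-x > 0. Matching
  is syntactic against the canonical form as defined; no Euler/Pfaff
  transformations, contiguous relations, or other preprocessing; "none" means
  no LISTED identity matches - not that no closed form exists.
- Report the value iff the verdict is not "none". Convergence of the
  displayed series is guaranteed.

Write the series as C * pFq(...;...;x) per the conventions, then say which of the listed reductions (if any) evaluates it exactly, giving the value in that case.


With C = \frac{5}{3}: the canonical form is 3F2(-2, \frac{1}{4}, 1; -\frac{1}{2}, \frac{5}{2}; -\frac{3}{4}). Verdict: terminating (-2 upstairs). 3 nonzero terms in all; added directly. Its exact value is \frac{151}{168}.

First insight: from the first term \frac{5}{3}: the ratio is unreduced: k + 2/3 divides both sides (C = 5/3, x = -3/4).
Step ratio: r(k) = -\frac{3}{4} * (k-2) (k+\frac{1}{4}) (k+1) / [(k-\frac{1}{2}) (k+\frac{5}{2}) (k+1)] - rational in k, leading ratio -\frac{3}{4}; with t_0 = \frac{5}{3}, classification follows.


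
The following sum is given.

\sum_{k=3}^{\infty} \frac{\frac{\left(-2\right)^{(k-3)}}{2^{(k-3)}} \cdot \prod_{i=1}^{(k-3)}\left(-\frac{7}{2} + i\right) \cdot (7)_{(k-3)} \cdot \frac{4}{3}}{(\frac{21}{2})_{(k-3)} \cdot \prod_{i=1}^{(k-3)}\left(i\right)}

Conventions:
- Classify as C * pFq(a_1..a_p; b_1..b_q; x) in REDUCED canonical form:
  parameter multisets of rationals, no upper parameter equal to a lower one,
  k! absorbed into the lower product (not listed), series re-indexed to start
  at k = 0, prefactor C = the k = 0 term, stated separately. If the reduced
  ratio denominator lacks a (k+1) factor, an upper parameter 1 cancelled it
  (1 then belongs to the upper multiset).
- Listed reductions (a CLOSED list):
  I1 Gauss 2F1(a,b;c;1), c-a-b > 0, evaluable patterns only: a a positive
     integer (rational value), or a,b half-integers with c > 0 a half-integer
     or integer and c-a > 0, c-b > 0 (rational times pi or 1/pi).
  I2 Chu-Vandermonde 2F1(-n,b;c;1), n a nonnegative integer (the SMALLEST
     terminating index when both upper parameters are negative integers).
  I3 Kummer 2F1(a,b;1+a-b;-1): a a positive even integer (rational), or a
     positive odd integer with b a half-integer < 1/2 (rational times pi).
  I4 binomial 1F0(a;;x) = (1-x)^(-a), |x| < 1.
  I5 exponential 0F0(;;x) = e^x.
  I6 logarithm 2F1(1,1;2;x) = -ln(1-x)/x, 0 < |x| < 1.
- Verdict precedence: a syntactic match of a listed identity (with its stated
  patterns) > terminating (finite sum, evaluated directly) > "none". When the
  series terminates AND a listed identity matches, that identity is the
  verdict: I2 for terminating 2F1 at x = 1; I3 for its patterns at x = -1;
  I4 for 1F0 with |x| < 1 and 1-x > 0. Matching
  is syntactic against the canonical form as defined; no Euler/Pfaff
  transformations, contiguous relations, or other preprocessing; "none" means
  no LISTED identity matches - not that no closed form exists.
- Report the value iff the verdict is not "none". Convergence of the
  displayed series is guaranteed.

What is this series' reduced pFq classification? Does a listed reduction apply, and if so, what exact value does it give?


Canonical form: C = \frac{4}{3} times 2F1 with upper {-\frac{5}{2}, 7}, lower {\frac{21}{2}}, x = -1. Verdict at x = -1: Kummer (I3) matches (x = -1; c = \frac{21}{2} equals 1+a-b for upper {-\frac{5}{2}, 7}: listed pattern). Exact value: \frac{1616615}{1048576} \cdot \pi.

First insight: with t_0 = \frac{4}{3}, the product of the first k integers (prefactor 4/3) is k!.
Ratio: r(k) = -1 * (k-\frac{5}{2}) (k+7) / [(k+\frac{21}{2}) (k+1)] - rational; roots negated = parameters, x = -1, C = \frac{4}{3}.


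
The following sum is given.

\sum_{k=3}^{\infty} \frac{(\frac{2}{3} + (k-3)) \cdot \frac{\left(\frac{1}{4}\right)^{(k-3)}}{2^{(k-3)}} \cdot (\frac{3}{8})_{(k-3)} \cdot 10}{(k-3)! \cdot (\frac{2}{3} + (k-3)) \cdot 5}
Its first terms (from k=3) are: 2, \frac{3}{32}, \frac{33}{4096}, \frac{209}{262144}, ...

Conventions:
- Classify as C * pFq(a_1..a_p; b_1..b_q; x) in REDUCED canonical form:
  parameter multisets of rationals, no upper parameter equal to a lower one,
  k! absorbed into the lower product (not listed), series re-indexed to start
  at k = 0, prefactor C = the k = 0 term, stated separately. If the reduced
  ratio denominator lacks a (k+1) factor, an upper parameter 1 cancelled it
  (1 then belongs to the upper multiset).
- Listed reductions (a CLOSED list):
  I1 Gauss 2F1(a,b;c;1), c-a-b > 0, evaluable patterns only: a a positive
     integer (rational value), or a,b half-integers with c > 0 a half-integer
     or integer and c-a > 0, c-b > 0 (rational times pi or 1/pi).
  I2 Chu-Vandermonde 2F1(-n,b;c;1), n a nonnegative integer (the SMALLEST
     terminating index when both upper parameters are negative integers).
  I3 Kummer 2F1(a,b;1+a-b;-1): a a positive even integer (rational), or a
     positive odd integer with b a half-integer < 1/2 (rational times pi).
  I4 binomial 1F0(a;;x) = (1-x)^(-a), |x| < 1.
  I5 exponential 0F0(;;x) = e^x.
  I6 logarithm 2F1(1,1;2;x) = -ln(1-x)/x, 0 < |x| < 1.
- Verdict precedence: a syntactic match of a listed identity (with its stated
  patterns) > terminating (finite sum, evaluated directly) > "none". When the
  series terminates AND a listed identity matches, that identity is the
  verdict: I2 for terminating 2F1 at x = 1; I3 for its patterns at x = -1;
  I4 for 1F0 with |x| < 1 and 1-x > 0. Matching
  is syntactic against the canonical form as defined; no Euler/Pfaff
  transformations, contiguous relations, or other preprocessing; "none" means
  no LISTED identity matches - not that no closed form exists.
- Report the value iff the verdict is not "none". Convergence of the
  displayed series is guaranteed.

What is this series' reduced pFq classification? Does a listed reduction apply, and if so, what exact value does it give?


Reduced: x = \frac{1}{8}, 1F0, upper = {\frac{3}{8}}, lower = {-}, C = 2. Verdict at x = \frac{1}{8}: the binomial series (I4) matches (the 1F0 binomial series: exponent -3/8, x = \frac{1}{8}). Exact value: 2 \cdot \left(\frac{7}{8}\right)^{-\frac{3}{8}}.

The tell: x = \frac{1}{8} and the constant factors (C = 2, x = 1/8) combine into one prefactor.
Step ratio: r(k) = \frac{1}{8} * (k+\frac{3}{8}) / [(k+1)] - poly over poly, x = \frac{1}{8} from leading terms; C = 2 at k = 0.


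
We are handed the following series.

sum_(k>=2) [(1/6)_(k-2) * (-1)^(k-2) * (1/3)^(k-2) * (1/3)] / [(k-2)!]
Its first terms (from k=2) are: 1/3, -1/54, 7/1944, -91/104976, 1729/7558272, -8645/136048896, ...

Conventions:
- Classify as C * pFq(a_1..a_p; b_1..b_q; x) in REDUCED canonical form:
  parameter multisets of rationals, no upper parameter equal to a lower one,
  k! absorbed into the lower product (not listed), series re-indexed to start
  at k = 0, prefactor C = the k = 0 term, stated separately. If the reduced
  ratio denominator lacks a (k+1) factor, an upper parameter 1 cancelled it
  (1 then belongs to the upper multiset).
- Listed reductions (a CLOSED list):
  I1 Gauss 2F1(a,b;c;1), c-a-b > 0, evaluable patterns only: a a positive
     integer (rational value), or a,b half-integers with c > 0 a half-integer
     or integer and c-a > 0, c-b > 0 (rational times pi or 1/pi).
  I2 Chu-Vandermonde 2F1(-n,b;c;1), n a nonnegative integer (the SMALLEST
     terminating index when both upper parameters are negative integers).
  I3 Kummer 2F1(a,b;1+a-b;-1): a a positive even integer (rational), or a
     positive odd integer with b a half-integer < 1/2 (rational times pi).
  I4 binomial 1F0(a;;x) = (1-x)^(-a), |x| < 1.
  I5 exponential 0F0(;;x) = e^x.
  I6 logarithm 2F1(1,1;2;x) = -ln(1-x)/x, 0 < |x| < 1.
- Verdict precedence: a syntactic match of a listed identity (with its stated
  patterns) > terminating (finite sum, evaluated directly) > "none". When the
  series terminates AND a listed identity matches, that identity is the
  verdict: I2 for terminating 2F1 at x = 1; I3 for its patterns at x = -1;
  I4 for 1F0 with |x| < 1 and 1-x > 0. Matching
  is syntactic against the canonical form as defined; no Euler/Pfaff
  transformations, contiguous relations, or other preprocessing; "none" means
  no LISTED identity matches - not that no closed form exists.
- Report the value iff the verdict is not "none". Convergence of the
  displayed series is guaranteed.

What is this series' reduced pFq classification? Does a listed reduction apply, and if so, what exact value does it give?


The tell: from the first term 1/3: the (-1)^k factor (C = 1/3) folds into the argument's sign.
Adjacent-term ratio: r(k) = (-1/3) * (k+1/6) / [(k+1)] ; factor over Q: parameters, x = (-1/3), and C = 1/3.

Classification (C = 1/3): 1F0 with upper {1/6}, lower {-}, argument x = -1/3. Verdict: the I4 binomial reduction fires (the 1F0 binomial series: exponent -1/6, x = -1/3). Value: (1/3) * (4/3)^(-1/6).
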